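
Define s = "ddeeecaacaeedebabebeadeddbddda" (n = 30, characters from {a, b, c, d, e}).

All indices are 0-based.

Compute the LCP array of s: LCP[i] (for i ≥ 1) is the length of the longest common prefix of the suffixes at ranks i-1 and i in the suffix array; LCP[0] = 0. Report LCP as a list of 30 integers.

[0, 1, 1, 1, 1, 1, 0, 1, 1, 2, 0, 2, 0, 1, 1, 2, 2, 2, 1, 2, 2, 0, 1, 2, 1, 1, 2, 1, 2, 2]

rank→(start, suffix):
  0 → (29, 'a')
  1 → (6, 'aacaeedebabebeadeddbddda')
  2 → (15, 'abebeadeddbddda')
  3 → (7, 'acaeedebabebeadeddbddda')
  4 → (20, 'adeddbddda')
  5 → (9, 'aeedebabebeadeddbddda')
  6 → (14, 'babebeadeddbddda')
  7 → (25, 'bddda')
  8 → (18, 'beadeddbddda')
  9 → (16, 'bebeadeddbddda')
  10 → (5, 'caacaeedebabebeadeddbddda')
  11 → (8, 'caeedebabebeadeddbddda')
  12 → (28, 'da')
  13 → (24, 'dbddda')
  14 → (27, 'dda')
  15 → (23, 'ddbddda')
  16 → (26, 'ddda')
  17 → (0, 'ddeeecaacaeedebabebeadeddbddda')
  18 → (12, 'debabebeadeddbddda')
  19 → (21, 'deddbddda')
  20 → (1, 'deeecaacaeedebabebeadeddbddda')
  21 → (19, 'eadeddbddda')
  22 → (13, 'ebabebeadeddbddda')
  23 → (17, 'ebeadeddbddda')
  24 → (4, 'ecaacaeedebabebeadeddbddda')
  25 → (22, 'eddbddda')
  26 → (11, 'edebabebeadeddbddda')
  27 → (3, 'eecaacaeedebabebeadeddbddda')
  28 → (10, 'eedebabebeadeddbddda')
  29 → (2, 'eeecaacaeedebabebeadeddbddda')

SA = [29, 6, 15, 7, 20, 9, 14, 25, 18, 16, 5, 8, 28, 24, 27, 23, 26, 0, 12, 21, 1, 19, 13, 17, 4, 22, 11, 3, 10, 2]
i: (SA[i-1],SA[i]) lcp shared
  1: (29,6) 1 'a'
  2: (6,15) 1 'a'
  3: (15,7) 1 'a'
  4: (7,20) 1 'a'
  5: (20,9) 1 'a'
  6: (9,14) 0 ''
  7: (14,25) 1 'b'
  8: (25,18) 1 'b'
  9: (18,16) 2 'be'
  10: (16,5) 0 ''
  11: (5,8) 2 'ca'
  12: (8,28) 0 ''
  13: (28,24) 1 'd'
  14: (24,27) 1 'd'
  15: (27,23) 2 'dd'
  16: (23,26) 2 'dd'
  17: (26,0) 2 'dd'
  18: (0,12) 1 'd'
  19: (12,21) 2 'de'
  20: (21,1) 2 'de'
  21: (1,19) 0 ''
  22: (19,13) 1 'e'
  23: (13,17) 2 'eb'
  24: (17,4) 1 'e'
  25: (4,22) 1 'e'
  26: (22,11) 2 'ed'
  27: (11,3) 1 'e'
  28: (3,10) 2 'ee'
  29: (10,2) 2 'ee'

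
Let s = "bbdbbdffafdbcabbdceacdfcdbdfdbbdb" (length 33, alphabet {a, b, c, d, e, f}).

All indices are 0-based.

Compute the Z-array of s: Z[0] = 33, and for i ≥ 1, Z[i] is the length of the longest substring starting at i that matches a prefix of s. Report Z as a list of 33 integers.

[33, 1, 0, 3, 1, 0, 0, 0, 0, 0, 0, 1, 0, 0, 3, 1, 0, 0, 0, 0, 0, 0, 0, 0, 0, 1, 0, 0, 0, 4, 1, 0, 1]

Z[0]=33
i=1: i≥r, start 0; Z[1]=1 extend→box=[1,2)
i=2: i≥r, start 0; Z[2]=0
i=3: i≥r, start 0; Z[3]=3 extend→box=[3,6)
i=4: min(r-i=2, Z[1]=1)=1; Z[4]=1
i=5: min(r-i=1, Z[2]=0)=0; Z[5]=0
i=6: i≥r, start 0; Z[6]=0
i=7: i≥r, start 0; Z[7]=0
i=8: i≥r, start 0; Z[8]=0
i=9: i≥r, start 0; Z[9]=0
i=10: i≥r, start 0; Z[10]=0
i=11: i≥r, start 0; Z[11]=1 extend→box=[11,12)
i=12: i≥r, start 0; Z[12]=0
i=13: i≥r, start 0; Z[13]=0
i=14: i≥r, start 0; Z[14]=3 extend→box=[14,17)
i=15: min(r-i=2, Z[1]=1)=1; Z[15]=1
i=16: min(r-i=1, Z[2]=0)=0; Z[16]=0
i=17: i≥r, start 0; Z[17]=0
i=18: i≥r, start 0; Z[18]=0
i=19: i≥r, start 0; Z[19]=0
i=20: i≥r, start 0; Z[20]=0
i=21: i≥r, start 0; Z[21]=0
i=22: i≥r, start 0; Z[22]=0
i=23: i≥r, start 0; Z[23]=0
i=24: i≥r, start 0; Z[24]=0
i=25: i≥r, start 0; Z[25]=1 extend→box=[25,26)
i=26: i≥r, start 0; Z[26]=0
i=27: i≥r, start 0; Z[27]=0
i=28: i≥r, start 0; Z[28]=0
i=29: i≥r, start 0; Z[29]=4 extend→box=[29,33)
i=30: min(r-i=3, Z[1]=1)=1; Z[30]=1
i=31: min(r-i=2, Z[2]=0)=0; Z[31]=0
i=32: min(r-i=1, Z[3]=3)=1; Z[32]=1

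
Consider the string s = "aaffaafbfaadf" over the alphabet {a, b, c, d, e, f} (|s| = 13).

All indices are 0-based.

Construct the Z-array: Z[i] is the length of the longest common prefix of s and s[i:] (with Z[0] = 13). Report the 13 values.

Z[0]=13
i=1: i≥r, start 0; Z[1]=1 scan→box=[1,2)
i=2: i≥r, start 0; Z[2]=0
i=3: i≥r, start 0; Z[3]=0
i=4: i≥r, start 0; Z[4]=3 scan→box=[4,7)
i=5: min(r-i=2, Z[1]=1)=1; Z[5]=1
i=6: min(r-i=1, Z[2]=0)=0; Z[6]=0
i=7: i≥r, start 0; Z[7]=0
i=8: i≥r, start 0; Z[8]=0
i=9: i≥r, start 0; Z[9]=2 scan→box=[9,11)
i=10: min(r-i=1, Z[1]=1)=1; Z[10]=1
i=11: i≥r, start 0; Z[11]=0
i=12: i≥r, start 0; Z[12]=0

[13, 1, 0, 0, 3, 1, 0, 0, 0, 2, 1, 0, 0]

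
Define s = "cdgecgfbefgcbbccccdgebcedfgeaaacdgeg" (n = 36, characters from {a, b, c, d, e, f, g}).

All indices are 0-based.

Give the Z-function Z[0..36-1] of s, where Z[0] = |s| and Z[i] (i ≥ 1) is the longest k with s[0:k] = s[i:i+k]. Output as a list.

[36, 0, 0, 0, 1, 0, 0, 0, 0, 0, 0, 1, 0, 0, 1, 1, 1, 4, 0, 0, 0, 0, 1, 0, 0, 0, 0, 0, 0, 0, 0, 4, 0, 0, 0, 0]

Z[0]=36
i=1: i≥r, start 0; Z[1]=0
i=2: i≥r, start 0; Z[2]=0
i=3: i≥r, start 0; Z[3]=0
i=4: i≥r, start 0; Z[4]=1 extend→box=[4,5)
i=5: i≥r, start 0; Z[5]=0
i=6: i≥r, start 0; Z[6]=0
i=7: i≥r, start 0; Z[7]=0
i=8: i≥r, start 0; Z[8]=0
i=9: i≥r, start 0; Z[9]=0
i=10: i≥r, start 0; Z[10]=0
i=11: i≥r, start 0; Z[11]=1 extend→box=[11,12)
i=12: i≥r, start 0; Z[12]=0
i=13: i≥r, start 0; Z[13]=0
i=14: i≥r, start 0; Z[14]=1 extend→box=[14,15)
i=15: i≥r, start 0; Z[15]=1 extend→box=[15,16)
i=16: i≥r, start 0; Z[16]=1 extend→box=[16,17)
i=17: i≥r, start 0; Z[17]=4 extend→box=[17,21)
i=18: min(r-i=3, Z[1]=0)=0; Z[18]=0
i=19: min(r-i=2, Z[2]=0)=0; Z[19]=0
i=20: min(r-i=1, Z[3]=0)=0; Z[20]=0
i=21: i≥r, start 0; Z[21]=0
i=22: i≥r, start 0; Z[22]=1 extend→box=[22,23)
i=23: i≥r, start 0; Z[23]=0
i=24: i≥r, start 0; Z[24]=0
i=25: i≥r, start 0; Z[25]=0
i=26: i≥r, start 0; Z[26]=0
i=27: i≥r, start 0; Z[27]=0
i=28: i≥r, start 0; Z[28]=0
i=29: i≥r, start 0; Z[29]=0
i=30: i≥r, start 0; Z[30]=0
i=31: i≥r, start 0; Z[31]=4 extend→box=[31,35)
i=32: min(r-i=3, Z[1]=0)=0; Z[32]=0
i=33: min(r-i=2, Z[2]=0)=0; Z[33]=0
i=34: min(r-i=1, Z[3]=0)=0; Z[34]=0
i=35: i≥r, start 0; Z[35]=0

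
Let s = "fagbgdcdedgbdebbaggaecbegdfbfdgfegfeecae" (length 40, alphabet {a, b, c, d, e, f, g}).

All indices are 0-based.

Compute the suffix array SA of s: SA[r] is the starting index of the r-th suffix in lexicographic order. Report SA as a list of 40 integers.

[38, 19, 1, 16, 15, 14, 11, 22, 27, 3, 37, 21, 6, 5, 12, 7, 25, 9, 29, 39, 13, 36, 20, 8, 35, 23, 32, 0, 26, 28, 34, 31, 18, 10, 2, 4, 24, 33, 30, 17]

sorted suffixes:
  #0 SA[0]=38  'ae'
  #1 SA[1]=19  'aecbegdfbfdgfegfeecae'
  #2 SA[2]=1  'agbgdcdedgbdebbaggaecbegdfbfdgfegfeecae'
  #3 SA[3]=16  'aggaecbegdfbfdgfegfeecae'
  #4 SA[4]=15  'baggaecbegdfbfdgfegfeecae'
  #5 SA[5]=14  'bbaggaecbegdfbfdgfegfeecae'
  #6 SA[6]=11  'bdebbaggaecbegdfbfdgfegfeecae'
  #7 SA[7]=22  'begdfbfdgfegfeecae'
  #8 SA[8]=27  'bfdgfegfeecae'
  #9 SA[9]=3  'bgdcdedgbdebbaggaecbegdfbfdgfegfeecae'
  #10 SA[10]=37  'cae'
  #11 SA[11]=21  'cbegdfbfdgfegfeecae'
  #12 SA[12]=6  'cdedgbdebbaggaecbegdfbfdgfegfeecae'
  #13 SA[13]=5  'dcdedgbdebbaggaecbegdfbfdgfegfeecae'
  #14 SA[14]=12  'debbaggaecbegdfbfdgfegfeecae'
  #15 SA[15]=7  'dedgbdebbaggaecbegdfbfdgfegfeecae'
  #16 SA[16]=25  'dfbfdgfegfeecae'
  #17 SA[17]=9  'dgbdebbaggaecbegdfbfdgfegfeecae'
  #18 SA[18]=29  'dgfegfeecae'
  #19 SA[19]=39  'e'
  #20 SA[20]=13  'ebbaggaecbegdfbfdgfegfeecae'
  #21 SA[21]=36  'ecae'
  #22 SA[22]=20  'ecbegdfbfdgfegfeecae'
  #23 SA[23]=8  'edgbdebbaggaecbegdfbfdgfegfeecae'
  #24 SA[24]=35  'eecae'
  #25 SA[25]=23  'egdfbfdgfegfeecae'
  #26 SA[26]=32  'egfeecae'
  #27 SA[27]=0  'fagbgdcdedgbdebbaggaecbegdfbfdgfegfeecae'
  #28 SA[28]=26  'fbfdgfegfeecae'
  #29 SA[29]=28  'fdgfegfeecae'
  #30 SA[30]=34  'feecae'
  #31 SA[31]=31  'fegfeecae'
  #32 SA[32]=18  'gaecbegdfbfdgfegfeecae'
  #33 SA[33]=10  'gbdebbaggaecbegdfbfdgfegfeecae'
  #34 SA[34]=2  'gbgdcdedgbdebbaggaecbegdfbfdgfegfeecae'
  #35 SA[35]=4  'gdcdedgbdebbaggaecbegdfbfdgfegfeecae'
  #36 SA[36]=24  'gdfbfdgfegfeecae'
  #37 SA[37]=33  'gfeecae'
  #38 SA[38]=30  'gfegfeecae'
  #39 SA[39]=17  'ggaecbegdfbfdgfegfeecae'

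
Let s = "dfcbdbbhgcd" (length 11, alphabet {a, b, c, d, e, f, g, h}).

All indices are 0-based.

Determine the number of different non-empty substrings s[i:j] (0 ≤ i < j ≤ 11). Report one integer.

61

sorted suffixes:
  #0 SA[0]=5  'bbhgcd'
  #1 SA[1]=3  'bdbbhgcd'
  #2 SA[2]=6  'bhgcd'
  #3 SA[3]=2  'cbdbbhgcd'
  #4 SA[4]=9  'cd'
  #5 SA[5]=10  'd'
  #6 SA[6]=4  'dbbhgcd'
  #7 SA[7]=0  'dfcbdbbhgcd'
  #8 SA[8]=1  'fcbdbbhgcd'
  #9 SA[9]=8  'gcd'
  #10 SA[10]=7  'hgcd'

SA = [5, 3, 6, 2, 9, 10, 4, 0, 1, 8, 7]
[i] adj suffixes → lcp
  [1] 5/3 → 1 ('b')
  [2] 3/6 → 1 ('b')
  [3] 6/2 → 0 ('')
  [4] 2/9 → 1 ('c')
  [5] 9/10 → 0 ('')
  [6] 10/4 → 1 ('d')
  [7] 4/0 → 1 ('d')
  [8] 0/1 → 0 ('')
  [9] 1/8 → 0 ('')
  [10] 8/7 → 0 ('')

n(n+1)/2 = 11·12/2 = 66
Σ LCP = 0 + 1 + 1 + 0 + 1 + 0 + 1 + 1 + 0 + 0 + 0 = 5
distinct = 66 − 5 = 61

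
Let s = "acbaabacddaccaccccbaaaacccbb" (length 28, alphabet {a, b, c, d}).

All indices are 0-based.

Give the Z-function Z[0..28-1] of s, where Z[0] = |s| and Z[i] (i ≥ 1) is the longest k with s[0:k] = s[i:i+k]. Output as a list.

Z[0]=28
i=1: fresh scan; Z[1]=0
i=2: fresh scan; Z[2]=0
i=3: fresh scan; Z[3]=1 grow→box=[3,4)
i=4: fresh scan; Z[4]=1 grow→box=[4,5)
i=5: fresh scan; Z[5]=0
i=6: fresh scan; Z[6]=2 grow→box=[6,8)
i=7: min(r-i=1, Z[1]=0)=0; Z[7]=0
i=8: fresh scan; Z[8]=0
i=9: fresh scan; Z[9]=0
i=10: fresh scan; Z[10]=2 grow→box=[10,12)
i=11: min(r-i=1, Z[1]=0)=0; Z[11]=0
i=12: fresh scan; Z[12]=0
i=13: fresh scan; Z[13]=2 grow→box=[13,15)
i=14: min(r-i=1, Z[1]=0)=0; Z[14]=0
i=15: fresh scan; Z[15]=0
i=16: fresh scan; Z[16]=0
i=17: fresh scan; Z[17]=0
i=18: fresh scan; Z[18]=0
i=19: fresh scan; Z[19]=1 grow→box=[19,20)
i=20: fresh scan; Z[20]=1 grow→box=[20,21)
i=21: fresh scan; Z[21]=1 grow→box=[21,22)
i=22: fresh scan; Z[22]=2 grow→box=[22,24)
i=23: min(r-i=1, Z[1]=0)=0; Z[23]=0
i=24: fresh scan; Z[24]=0
i=25: fresh scan; Z[25]=0
i=26: fresh scan; Z[26]=0
i=27: fresh scan; Z[27]=0

[28, 0, 0, 1, 1, 0, 2, 0, 0, 0, 2, 0, 0, 2, 0, 0, 0, 0, 0, 1, 1, 1, 2, 0, 0, 0, 0, 0]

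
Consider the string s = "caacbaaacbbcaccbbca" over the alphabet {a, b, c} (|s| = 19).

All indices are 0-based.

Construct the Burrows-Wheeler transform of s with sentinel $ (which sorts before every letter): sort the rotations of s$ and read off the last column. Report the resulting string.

acbcaaaccccbbb$bacaa

rank  rotation              last
    0  $caacbaaacbbcaccbbca  a
    1  a$caacbaaacbbcaccbbc  c
    2  aaacbbcaccbbca$caacb  b
    3  aacbaaacbbcaccbbca$c  c
    4  aacbbcaccbbca$caacba  a
    5  acbaaacbbcaccbbca$ca  a
    6  acbbcaccbbca$caacbaa  a
    7  accbbca$caacbaaacbbc  c
    8  baaacbbcaccbbca$caac  c
    9  bbca$caacbaaacbbcacc  c
   10  bbcaccbbca$caacbaaac  c
   11  bca$caacbaaacbbcaccb  b
   12  bcaccbbca$caacbaaacb  b
   13  ca$caacbaaacbbcaccbb  b
   14  caacbaaacbbcaccbbca$  $
   15  caccbbca$caacbaaacbb  b
   16  cbaaacbbcaccbbca$caa  a
   17  cbbca$caacbaaacbbcac  c
   18  cbbcaccbbca$caacbaaa  a
   19  ccbbca$caacbaaacbbca  a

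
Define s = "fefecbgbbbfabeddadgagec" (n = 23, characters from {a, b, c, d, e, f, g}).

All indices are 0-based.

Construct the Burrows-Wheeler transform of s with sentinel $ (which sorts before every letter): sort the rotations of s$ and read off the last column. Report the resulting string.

rank  rotation                  last
    0  $fefecbgbbbfabeddadgagec  c
    1  abeddadgagec$fefecbgbbbf  f
    2  adgagec$fefecbgbbbfabedd  d
    3  agec$fefecbgbbbfabeddadg  g
    4  bbbfabeddadgagec$fefecbg  g
    5  bbfabeddadgagec$fefecbgb  b
    6  beddadgagec$fefecbgbbbfa  a
    7  bfabeddadgagec$fefecbgbb  b
    8  bgbbbfabeddadgagec$fefec  c
    9  c$fefecbgbbbfabeddadgage  e
   10  cbgbbbfabeddadgagec$fefe  e
   11  dadgagec$fefecbgbbbfabed  d
   12  ddadgagec$fefecbgbbbfabe  e
   13  dgagec$fefecbgbbbfabedda  a
   14  ec$fefecbgbbbfabeddadgag  g
   15  ecbgbbbfabeddadgagec$fef  f
   16  eddadgagec$fefecbgbbbfab  b
   17  efecbgbbbfabeddadgagec$f  f
   18  fabeddadgagec$fefecbgbbb  b
   19  fecbgbbbfabeddadgagec$fe  e
   20  fefecbgbbbfabeddadgagec$  $
   21  gagec$fefecbgbbbfabeddad  d
   22  gbbbfabeddadgagec$fefecb  b
   23  gec$fefecbgbbbfabeddadga  a

cfdggbabceedeagfbfbe$dba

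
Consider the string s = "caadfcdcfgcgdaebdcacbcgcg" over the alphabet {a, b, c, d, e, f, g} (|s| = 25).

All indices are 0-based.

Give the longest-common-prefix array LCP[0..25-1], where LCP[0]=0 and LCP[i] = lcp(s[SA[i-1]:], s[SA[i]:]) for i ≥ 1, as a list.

[0, 1, 1, 1, 0, 1, 0, 2, 1, 1, 1, 1, 2, 2, 0, 1, 2, 1, 0, 0, 1, 0, 1, 3, 1]

rank→(start, suffix):
  0 → (1, 'aadfcdcfgcgdaebdcacbcgcg')
  1 → (18, 'acbcgcg')
  2 → (2, 'adfcdcfgcgdaebdcacbcgcg')
  3 → (13, 'aebdcacbcgcg')
  4 → (20, 'bcgcg')
  5 → (15, 'bdcacbcgcg')
  6 → (0, 'caadfcdcfgcgdaebdcacbcgcg')
  7 → (17, 'cacbcgcg')
  8 → (19, 'cbcgcg')
  9 → (5, 'cdcfgcgdaebdcacbcgcg')
  10 → (7, 'cfgcgdaebdcacbcgcg')
  11 → (23, 'cg')
  12 → (21, 'cgcg')
  13 → (10, 'cgdaebdcacbcgcg')
  14 → (12, 'daebdcacbcgcg')
  15 → (16, 'dcacbcgcg')
  16 → (6, 'dcfgcgdaebdcacbcgcg')
  17 → (3, 'dfcdcfgcgdaebdcacbcgcg')
  18 → (14, 'ebdcacbcgcg')
  19 → (4, 'fcdcfgcgdaebdcacbcgcg')
  20 → (8, 'fgcgdaebdcacbcgcg')
  21 → (24, 'g')
  22 → (22, 'gcg')
  23 → (9, 'gcgdaebdcacbcgcg')
  24 → (11, 'gdaebdcacbcgcg')

SA = [1, 18, 2, 13, 20, 15, 0, 17, 19, 5, 7, 23, 21, 10, 12, 16, 6, 3, 14, 4, 8, 24, 22, 9, 11]
i: (SA[i-1],SA[i]) lcp shared
  1: (1,18) 1 'a'
  2: (18,2) 1 'a'
  3: (2,13) 1 'a'
  4: (13,20) 0 ''
  5: (20,15) 1 'b'
  6: (15,0) 0 ''
  7: (0,17) 2 'ca'
  8: (17,19) 1 'c'
  9: (19,5) 1 'c'
  10: (5,7) 1 'c'
  11: (7,23) 1 'c'
  12: (23,21) 2 'cg'
  13: (21,10) 2 'cg'
  14: (10,12) 0 ''
  15: (12,16) 1 'd'
  16: (16,6) 2 'dc'
  17: (6,3) 1 'd'
  18: (3,14) 0 ''
  19: (14,4) 0 ''
  20: (4,8) 1 'f'
  21: (8,24) 0 ''
  22: (24,22) 1 'g'
  23: (22,9) 3 'gcg'
  24: (9,11) 1 'g'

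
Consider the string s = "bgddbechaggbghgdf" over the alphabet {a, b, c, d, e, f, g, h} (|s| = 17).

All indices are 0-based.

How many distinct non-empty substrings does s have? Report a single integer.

142

rank | idx | suffix
   0 |   8 | aggbghgdf
   1 |   4 | bechaggbghgdf
   2 |   0 | bgddbechaggbghgdf
   3 |  11 | bghgdf
   4 |   6 | chaggbghgdf
   5 |   3 | dbechaggbghgdf
   6 |   2 | ddbechaggbghgdf
   7 |  15 | df
   8 |   5 | echaggbghgdf
   9 |  16 | f
  10 |  10 | gbghgdf
  11 |   1 | gddbechaggbghgdf
  12 |  14 | gdf
  13 |   9 | ggbghgdf
  14 |  12 | ghgdf
  15 |   7 | haggbghgdf
  16 |  13 | hgdf

SA = [8, 4, 0, 11, 6, 3, 2, 15, 5, 16, 10, 1, 14, 9, 12, 7, 13]
rank  pair      lcp
   1  s[8:],s[4:]  0  ''
   2  s[4:],s[0:]  1  'b'
   3  s[0:],s[11:]  2  'bg'
   4  s[11:],s[6:]  0  ''
   5  s[6:],s[3:]  0  ''
   6  s[3:],s[2:]  1  'd'
   7  s[2:],s[15:]  1  'd'
   8  s[15:],s[5:]  0  ''
   9  s[5:],s[16:]  0  ''
  10  s[16:],s[10:]  0  ''
  11  s[10:],s[1:]  1  'g'
  12  s[1:],s[14:]  2  'gd'
  13  s[14:],s[9:]  1  'g'
  14  s[9:],s[12:]  1  'g'
  15  s[12:],s[7:]  0  ''
  16  s[7:],s[13:]  1  'h'

n(n+1)/2 = 17·18/2 = 153
Σ LCP = 0 + 0 + 1 + 2 + 0 + 0 + 1 + 1 + 0 + 0 + 0 + 1 + 2 + 1 + 1 + 0 + 1 = 11
distinct = 153 − 11 = 142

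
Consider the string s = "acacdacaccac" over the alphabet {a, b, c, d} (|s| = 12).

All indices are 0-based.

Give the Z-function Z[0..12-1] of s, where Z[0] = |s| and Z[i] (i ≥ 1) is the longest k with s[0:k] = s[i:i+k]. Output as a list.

Z[0]=12
i=1: i≥r, start 0; Z[1]=0
i=2: i≥r, start 0; Z[2]=2 scan→box=[2,4)
i=3: min(r-i=1, Z[1]=0)=0; Z[3]=0
i=4: i≥r, start 0; Z[4]=0
i=5: i≥r, start 0; Z[5]=4 scan→box=[5,9)
i=6: min(r-i=3, Z[1]=0)=0; Z[6]=0
i=7: min(r-i=2, Z[2]=2)=2; Z[7]=2
i=8: min(r-i=1, Z[3]=0)=0; Z[8]=0
i=9: i≥r, start 0; Z[9]=0
i=10: i≥r, start 0; Z[10]=2 scan→box=[10,12)
i=11: min(r-i=1, Z[1]=0)=0; Z[11]=0

[12, 0, 2, 0, 0, 4, 0, 2, 0, 0, 2, 0]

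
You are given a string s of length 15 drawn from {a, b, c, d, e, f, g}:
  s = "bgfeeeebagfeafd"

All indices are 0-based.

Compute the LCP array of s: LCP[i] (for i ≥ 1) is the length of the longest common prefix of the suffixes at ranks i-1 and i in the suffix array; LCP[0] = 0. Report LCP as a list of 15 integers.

[0, 1, 0, 1, 0, 0, 1, 1, 2, 3, 0, 1, 2, 0, 3]

rank→(start, suffix):
  0 → (12, 'afd')
  1 → (8, 'agfeafd')
  2 → (7, 'bagfeafd')
  3 → (0, 'bgfeeeebagfeafd')
  4 → (14, 'd')
  5 → (11, 'eafd')
  6 → (6, 'ebagfeafd')
  7 → (5, 'eebagfeafd')
  8 → (4, 'eeebagfeafd')
  9 → (3, 'eeeebagfeafd')
  10 → (13, 'fd')
  11 → (10, 'feafd')
  12 → (2, 'feeeebagfeafd')
  13 → (9, 'gfeafd')
  14 → (1, 'gfeeeebagfeafd')

SA = [12, 8, 7, 0, 14, 11, 6, 5, 4, 3, 13, 10, 2, 9, 1]
rank  pair      lcp
   1  s[12:],s[8:]  1  'a'
   2  s[8:],s[7:]  0  ''
   3  s[7:],s[0:]  1  'b'
   4  s[0:],s[14:]  0  ''
   5  s[14:],s[11:]  0  ''
   6  s[11:],s[6:]  1  'e'
   7  s[6:],s[5:]  1  'e'
   8  s[5:],s[4:]  2  'ee'
   9  s[4:],s[3:]  3  'eee'
  10  s[3:],s[13:]  0  ''
  11  s[13:],s[10:]  1  'f'
  12  s[10:],s[2:]  2  'fe'
  13  s[2:],s[9:]  0  ''
  14  s[9:],s[1:]  3  'gfe'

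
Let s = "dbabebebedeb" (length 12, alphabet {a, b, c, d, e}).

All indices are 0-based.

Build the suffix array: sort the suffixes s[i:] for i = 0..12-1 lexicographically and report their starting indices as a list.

rank | idx | suffix
   0 |   2 | abebebedeb
   1 |  11 | b
   2 |   1 | babebebedeb
   3 |   3 | bebebedeb
   4 |   5 | bebedeb
   5 |   7 | bedeb
   6 |   0 | dbabebebedeb
   7 |   9 | deb
   8 |  10 | eb
   9 |   4 | ebebedeb
  10 |   6 | ebedeb
  11 |   8 | edeb

[2, 11, 1, 3, 5, 7, 0, 9, 10, 4, 6, 8]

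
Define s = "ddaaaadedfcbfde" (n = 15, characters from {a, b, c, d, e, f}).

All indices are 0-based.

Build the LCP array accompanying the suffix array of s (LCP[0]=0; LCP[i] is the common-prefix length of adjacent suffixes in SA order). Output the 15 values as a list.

sorted suffixes:
  #0 SA[0]=2  'aaaadedfcbfde'
  #1 SA[1]=3  'aaadedfcbfde'
  #2 SA[2]=4  'aadedfcbfde'
  #3 SA[3]=5  'adedfcbfde'
  #4 SA[4]=11  'bfde'
  #5 SA[5]=10  'cbfde'
  #6 SA[6]=1  'daaaadedfcbfde'
  #7 SA[7]=0  'ddaaaadedfcbfde'
  #8 SA[8]=13  'de'
  #9 SA[9]=6  'dedfcbfde'
  #10 SA[10]=8  'dfcbfde'
  #11 SA[11]=14  'e'
  #12 SA[12]=7  'edfcbfde'
  #13 SA[13]=9  'fcbfde'
  #14 SA[14]=12  'fde'

SA = [2, 3, 4, 5, 11, 10, 1, 0, 13, 6, 8, 14, 7, 9, 12]
rank  pair      lcp
   1  s[2:],s[3:]  3  'aaa'
   2  s[3:],s[4:]  2  'aa'
   3  s[4:],s[5:]  1  'a'
   4  s[5:],s[11:]  0  ''
   5  s[11:],s[10:]  0  ''
   6  s[10:],s[1:]  0  ''
   7  s[1:],s[0:]  1  'd'
   8  s[0:],s[13:]  1  'd'
   9  s[13:],s[6:]  2  'de'
  10  s[6:],s[8:]  1  'd'
  11  s[8:],s[14:]  0  ''
  12  s[14:],s[7:]  1  'e'
  13  s[7:],s[9:]  0  ''
  14  s[9:],s[12:]  1  'f'

[0, 3, 2, 1, 0, 0, 0, 1, 1, 2, 1, 0, 1, 0, 1]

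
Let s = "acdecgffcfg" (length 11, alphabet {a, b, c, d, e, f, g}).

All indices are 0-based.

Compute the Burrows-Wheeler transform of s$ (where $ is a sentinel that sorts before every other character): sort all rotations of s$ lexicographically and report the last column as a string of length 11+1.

rank  rotation      last
    0  $acdecgffcfg  g
    1  acdecgffcfg$  $
    2  cdecgffcfg$a  a
    3  cfg$acdecgff  f
    4  cgffcfg$acde  e
    5  decgffcfg$ac  c
    6  ecgffcfg$acd  d
    7  fcfg$acdecgf  f
    8  ffcfg$acdecg  g
    9  fg$acdecgffc  c
   10  g$acdecgffcf  f
   11  gffcfg$acdec  c

g$afecdfgcfc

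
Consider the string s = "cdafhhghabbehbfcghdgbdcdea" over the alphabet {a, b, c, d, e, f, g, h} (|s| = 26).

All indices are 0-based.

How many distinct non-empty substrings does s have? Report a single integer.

rank | idx | suffix
   0 |  25 | a
   1 |   8 | abbehbfcghdgbdcdea
   2 |   2 | afhhghabbehbfcghdgbdcdea
   3 |   9 | bbehbfcghdgbdcdea
   4 |  20 | bdcdea
   5 |  10 | behbfcghdgbdcdea
   6 |  13 | bfcghdgbdcdea
   7 |   0 | cdafhhghabbehbfcghdgbdcdea
   8 |  22 | cdea
   9 |  15 | cghdgbdcdea
  10 |   1 | dafhhghabbehbfcghdgbdcdea
  11 |  21 | dcdea
  12 |  23 | dea
  13 |  18 | dgbdcdea
  14 |  24 | ea
  15 |  11 | ehbfcghdgbdcdea
  16 |  14 | fcghdgbdcdea
  17 |   3 | fhhghabbehbfcghdgbdcdea
  18 |  19 | gbdcdea
  19 |   6 | ghabbehbfcghdgbdcdea
  20 |  16 | ghdgbdcdea
  21 |   7 | habbehbfcghdgbdcdea
  22 |  12 | hbfcghdgbdcdea
  23 |  17 | hdgbdcdea
  24 |   5 | hghabbehbfcghdgbdcdea
  25 |   4 | hhghabbehbfcghdgbdcdea

SA = [25, 8, 2, 9, 20, 10, 13, 0, 22, 15, 1, 21, 23, 18, 24, 11, 14, 3, 19, 6, 16, 7, 12, 17, 5, 4]
[i] adj suffixes → lcp
  [1] 25/8 → 1 ('a')
  [2] 8/2 → 1 ('a')
  [3] 2/9 → 0 ('')
  [4] 9/20 → 1 ('b')
  [5] 20/10 → 1 ('b')
  [6] 10/13 → 1 ('b')
  [7] 13/0 → 0 ('')
  [8] 0/22 → 2 ('cd')
  [9] 22/15 → 1 ('c')
  [10] 15/1 → 0 ('')
  [11] 1/21 → 1 ('d')
  [12] 21/23 → 1 ('d')
  [13] 23/18 → 1 ('d')
  [14] 18/24 → 0 ('')
  [15] 24/11 → 1 ('e')
  [16] 11/14 → 0 ('')
  [17] 14/3 → 1 ('f')
  [18] 3/19 → 0 ('')
  [19] 19/6 → 1 ('g')
  [20] 6/16 → 2 ('gh')
  [21] 16/7 → 0 ('')
  [22] 7/12 → 1 ('h')
  [23] 12/17 → 1 ('h')
  [24] 17/5 → 1 ('h')
  [25] 5/4 → 1 ('h')

n(n+1)/2 = 26·27/2 = 351
Σ LCP = 0 + 1 + 1 + 0 + 1 + 1 + 1 + 0 + 2 + 1 + 0 + 1 + 1 + 1 + 0 + 1 + 0 + 1 + 0 + 1 + 2 + 0 + 1 + 1 + 1 + 1 = 20
distinct = 351 − 20 = 331

331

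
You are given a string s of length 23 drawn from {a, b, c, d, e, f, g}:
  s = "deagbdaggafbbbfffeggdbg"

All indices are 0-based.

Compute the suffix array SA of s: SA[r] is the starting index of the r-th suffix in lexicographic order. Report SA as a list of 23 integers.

[9, 2, 6, 11, 12, 4, 13, 21, 5, 20, 0, 1, 17, 10, 16, 15, 14, 22, 8, 3, 19, 7, 18]

rank | idx | suffix
   0 |   9 | afbbbfffeggdbg
   1 |   2 | agbdaggafbbbfffeggdbg
   2 |   6 | aggafbbbfffeggdbg
   3 |  11 | bbbfffeggdbg
   4 |  12 | bbfffeggdbg
   5 |   4 | bdaggafbbbfffeggdbg
   6 |  13 | bfffeggdbg
   7 |  21 | bg
   8 |   5 | daggafbbbfffeggdbg
   9 |  20 | dbg
  10 |   0 | deagbdaggafbbbfffeggdbg
  11 |   1 | eagbdaggafbbbfffeggdbg
  12 |  17 | eggdbg
  13 |  10 | fbbbfffeggdbg
  14 |  16 | feggdbg
  15 |  15 | ffeggdbg
  16 |  14 | fffeggdbg
  17 |  22 | g
  18 |   8 | gafbbbfffeggdbg
  19 |   3 | gbdaggafbbbfffeggdbg
  20 |  19 | gdbg
  21 |   7 | ggafbbbfffeggdbg
  22 |  18 | ggdbg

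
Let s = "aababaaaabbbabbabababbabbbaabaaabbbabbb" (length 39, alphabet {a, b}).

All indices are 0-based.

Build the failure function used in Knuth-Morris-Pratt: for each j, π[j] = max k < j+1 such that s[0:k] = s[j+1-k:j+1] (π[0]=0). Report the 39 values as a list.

π[0] = 0
j=1 s[j]='a': π[1]=1 (border 'a')
j=2 s[j]='b': k: 1→0; π[2]=0 (border '')
j=3 s[j]='a': π[3]=1 (border 'a')
j=4 s[j]='b': k: 1→0; π[4]=0 (border '')
j=5 s[j]='a': π[5]=1 (border 'a')
j=6 s[j]='a': π[6]=2 (border 'aa')
j=7 s[j]='a': k: 2→1; π[7]=2 (border 'aa')
j=8 s[j]='a': k: 2→1; π[8]=2 (border 'aa')
j=9 s[j]='b': π[9]=3 (border 'aab')
j=10 s[j]='b': k: 3→0; π[10]=0 (border '')
j=11 s[j]='b': π[11]=0 (border '')
j=12 s[j]='a': π[12]=1 (border 'a')
j=13 s[j]='b': k: 1→0; π[13]=0 (border '')
j=14 s[j]='b': π[14]=0 (border '')
j=15 s[j]='a': π[15]=1 (border 'a')
j=16 s[j]='b': k: 1→0; π[16]=0 (border '')
j=17 s[j]='a': π[17]=1 (border 'a')
j=18 s[j]='b': k: 1→0; π[18]=0 (border '')
j=19 s[j]='a': π[19]=1 (border 'a')
j=20 s[j]='b': k: 1→0; π[20]=0 (border '')
j=21 s[j]='b': π[21]=0 (border '')
j=22 s[j]='a': π[22]=1 (border 'a')
j=23 s[j]='b': k: 1→0; π[23]=0 (border '')
j=24 s[j]='b': π[24]=0 (border '')
j=25 s[j]='b': π[25]=0 (border '')
j=26 s[j]='a': π[26]=1 (border 'a')
j=27 s[j]='a': π[27]=2 (border 'aa')
j=28 s[j]='b': π[28]=3 (border 'aab')
j=29 s[j]='a': π[29]=4 (border 'aaba')
j=30 s[j]='a': k: 4→1; π[30]=2 (border 'aa')
j=31 s[j]='a': k: 2→1; π[31]=2 (border 'aa')
j=32 s[j]='b': π[32]=3 (border 'aab')
j=33 s[j]='b': k: 3→0; π[33]=0 (border '')
j=34 s[j]='b': π[34]=0 (border '')
j=35 s[j]='a': π[35]=1 (border 'a')
j=36 s[j]='b': k: 1→0; π[36]=0 (border '')
j=37 s[j]='b': π[37]=0 (border '')
j=38 s[j]='b': π[38]=0 (border '')

[0, 1, 0, 1, 0, 1, 2, 2, 2, 3, 0, 0, 1, 0, 0, 1, 0, 1, 0, 1, 0, 0, 1, 0, 0, 0, 1, 2, 3, 4, 2, 2, 3, 0, 0, 1, 0, 0, 0]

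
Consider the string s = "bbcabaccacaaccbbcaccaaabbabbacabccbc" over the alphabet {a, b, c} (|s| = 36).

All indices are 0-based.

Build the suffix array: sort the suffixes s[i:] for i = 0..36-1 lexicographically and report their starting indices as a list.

[20, 21, 10, 3, 22, 25, 30, 8, 28, 17, 5, 11, 24, 27, 4, 23, 26, 0, 14, 34, 1, 15, 31, 35, 19, 9, 2, 29, 7, 16, 13, 33, 18, 6, 12, 32]

sorted suffixes:
  #0 SA[0]=20  'aaabbabbacabccbc'
  #1 SA[1]=21  'aabbabbacabccbc'
  #2 SA[2]=10  'aaccbbcaccaaabbabbacabccbc'
  #3 SA[3]=3  'abaccacaaccbbcaccaaabbabbacabccbc'
  #4 SA[4]=22  'abbabbacabccbc'
  #5 SA[5]=25  'abbacabccbc'
  #6 SA[6]=30  'abccbc'
  #7 SA[7]=8  'acaaccbbcaccaaabbabbacabccbc'
  #8 SA[8]=28  'acabccbc'
  #9 SA[9]=17  'accaaabbabbacabccbc'
  #10 SA[10]=5  'accacaaccbbcaccaaabbabbacabccbc'
  #11 SA[11]=11  'accbbcaccaaabbabbacabccbc'
  #12 SA[12]=24  'babbacabccbc'
  #13 SA[13]=27  'bacabccbc'
  #14 SA[14]=4  'baccacaaccbbcaccaaabbabbacabccbc'
  #15 SA[15]=23  'bbabbacabccbc'
  #16 SA[16]=26  'bbacabccbc'
  #17 SA[17]=0  'bbcabaccacaaccbbcaccaaabbabbacabccbc'
  #18 SA[18]=14  'bbcaccaaabbabbacabccbc'
  #19 SA[19]=34  'bc'
  #20 SA[20]=1  'bcabaccacaaccbbcaccaaabbabbacabccbc'
  #21 SA[21]=15  'bcaccaaabbabbacabccbc'
  #22 SA[22]=31  'bccbc'
  #23 SA[23]=35  'c'
  #24 SA[24]=19  'caaabbabbacabccbc'
  #25 SA[25]=9  'caaccbbcaccaaabbabbacabccbc'
  #26 SA[26]=2  'cabaccacaaccbbcaccaaabbabbacabccbc'
  #27 SA[27]=29  'cabccbc'
  #28 SA[28]=7  'cacaaccbbcaccaaabbabbacabccbc'
  #29 SA[29]=16  'caccaaabbabbacabccbc'
  #30 SA[30]=13  'cbbcaccaaabbabbacabccbc'
  #31 SA[31]=33  'cbc'
  #32 SA[32]=18  'ccaaabbabbacabccbc'
  #33 SA[33]=6  'ccacaaccbbcaccaaabbabbacabccbc'
  #34 SA[34]=12  'ccbbcaccaaabbabbacabccbc'
  #35 SA[35]=32  'ccbc'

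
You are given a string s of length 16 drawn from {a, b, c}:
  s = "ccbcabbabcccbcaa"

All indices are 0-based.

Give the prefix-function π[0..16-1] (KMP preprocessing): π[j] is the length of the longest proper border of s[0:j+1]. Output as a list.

[0, 1, 0, 1, 0, 0, 0, 0, 0, 1, 2, 2, 3, 4, 5, 0]

π[0] = 0
j=1 s[j]='c': π[1]=1 (border 'c')
j=2 s[j]='b': k: 1→0; π[2]=0 (border '')
j=3 s[j]='c': π[3]=1 (border 'c')
j=4 s[j]='a': k: 1→0; π[4]=0 (border '')
j=5 s[j]='b': π[5]=0 (border '')
j=6 s[j]='b': π[6]=0 (border '')
j=7 s[j]='a': π[7]=0 (border '')
j=8 s[j]='b': π[8]=0 (border '')
j=9 s[j]='c': π[9]=1 (border 'c')
j=10 s[j]='c': π[10]=2 (border 'cc')
j=11 s[j]='c': k: 2→1; π[11]=2 (border 'cc')
j=12 s[j]='b': π[12]=3 (border 'ccb')
j=13 s[j]='c': π[13]=4 (border 'ccbc')
j=14 s[j]='a': π[14]=5 (border 'ccbca')
j=15 s[j]='a': k: 5→0; π[15]=0 (border '')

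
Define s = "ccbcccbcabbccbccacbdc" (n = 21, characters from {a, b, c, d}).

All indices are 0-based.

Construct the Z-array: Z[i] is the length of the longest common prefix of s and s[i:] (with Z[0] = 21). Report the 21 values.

Z[0]=21
i=1: i≥r, start 0; Z[1]=1 extend→box=[1,2)
i=2: i≥r, start 0; Z[2]=0
i=3: i≥r, start 0; Z[3]=2 extend→box=[3,5)
i=4: min(r-i=1, Z[1]=1)=1; Z[4]=4 extend→box=[4,8)
i=5: min(r-i=3, Z[1]=1)=1; Z[5]=1
i=6: min(r-i=2, Z[2]=0)=0; Z[6]=0
i=7: min(r-i=1, Z[3]=2)=1; Z[7]=1
i=8: i≥r, start 0; Z[8]=0
i=9: i≥r, start 0; Z[9]=0
i=10: i≥r, start 0; Z[10]=0
i=11: i≥r, start 0; Z[11]=5 extend→box=[11,16)
i=12: min(r-i=4, Z[1]=1)=1; Z[12]=1
i=13: min(r-i=3, Z[2]=0)=0; Z[13]=0
i=14: min(r-i=2, Z[3]=2)=2; Z[14]=2
i=15: min(r-i=1, Z[4]=4)=1; Z[15]=1
i=16: i≥r, start 0; Z[16]=0
i=17: i≥r, start 0; Z[17]=1 extend→box=[17,18)
i=18: i≥r, start 0; Z[18]=0
i=19: i≥r, start 0; Z[19]=0
i=20: i≥r, start 0; Z[20]=1 extend→box=[20,21)

[21, 1, 0, 2, 4, 1, 0, 1, 0, 0, 0, 5, 1, 0, 2, 1, 0, 1, 0, 0, 1]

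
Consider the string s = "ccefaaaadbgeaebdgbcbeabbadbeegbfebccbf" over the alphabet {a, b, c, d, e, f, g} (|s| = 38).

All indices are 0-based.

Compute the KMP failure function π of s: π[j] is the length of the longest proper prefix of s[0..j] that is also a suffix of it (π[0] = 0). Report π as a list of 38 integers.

[0, 1, 0, 0, 0, 0, 0, 0, 0, 0, 0, 0, 0, 0, 0, 0, 0, 0, 1, 0, 0, 0, 0, 0, 0, 0, 0, 0, 0, 0, 0, 0, 0, 0, 1, 2, 0, 0]

π[0] = 0
j=1 s[j]='c': π[1]=1 (border 'c')
j=2 s[j]='e': k: 1→0; π[2]=0 (border '')
j=3 s[j]='f': π[3]=0 (border '')
j=4 s[j]='a': π[4]=0 (border '')
j=5 s[j]='a': π[5]=0 (border '')
j=6 s[j]='a': π[6]=0 (border '')
j=7 s[j]='a': π[7]=0 (border '')
j=8 s[j]='d': π[8]=0 (border '')
j=9 s[j]='b': π[9]=0 (border '')
j=10 s[j]='g': π[10]=0 (border '')
j=11 s[j]='e': π[11]=0 (border '')
j=12 s[j]='a': π[12]=0 (border '')
j=13 s[j]='e': π[13]=0 (border '')
j=14 s[j]='b': π[14]=0 (border '')
j=15 s[j]='d': π[15]=0 (border '')
j=16 s[j]='g': π[16]=0 (border '')
j=17 s[j]='b': π[17]=0 (border '')
j=18 s[j]='c': π[18]=1 (border 'c')
j=19 s[j]='b': k: 1→0; π[19]=0 (border '')
j=20 s[j]='e': π[20]=0 (border '')
j=21 s[j]='a': π[21]=0 (border '')
j=22 s[j]='b': π[22]=0 (border '')
j=23 s[j]='b': π[23]=0 (border '')
j=24 s[j]='a': π[24]=0 (border '')
j=25 s[j]='d': π[25]=0 (border '')
j=26 s[j]='b': π[26]=0 (border '')
j=27 s[j]='e': π[27]=0 (border '')
j=28 s[j]='e': π[28]=0 (border '')
j=29 s[j]='g': π[29]=0 (border '')
j=30 s[j]='b': π[30]=0 (border '')
j=31 s[j]='f': π[31]=0 (border '')
j=32 s[j]='e': π[32]=0 (border '')
j=33 s[j]='b': π[33]=0 (border '')
j=34 s[j]='c': π[34]=1 (border 'c')
j=35 s[j]='c': π[35]=2 (border 'cc')
j=36 s[j]='b': k: 2→1→0; π[36]=0 (border '')
j=37 s[j]='f': π[37]=0 (border '')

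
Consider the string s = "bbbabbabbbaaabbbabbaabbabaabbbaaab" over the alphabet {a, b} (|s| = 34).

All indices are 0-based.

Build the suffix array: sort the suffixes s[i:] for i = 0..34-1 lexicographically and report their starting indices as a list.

[30, 10, 31, 19, 25, 11, 32, 23, 16, 20, 3, 26, 6, 12, 33, 29, 9, 18, 24, 22, 15, 2, 5, 28, 8, 17, 21, 14, 1, 4, 27, 7, 13, 0]

sorted suffixes:
  #0 SA[0]=30  'aaab'
  #1 SA[1]=10  'aaabbbabbaabbabaabbbaaab'
  #2 SA[2]=31  'aab'
  #3 SA[3]=19  'aabbabaabbbaaab'
  #4 SA[4]=25  'aabbbaaab'
  #5 SA[5]=11  'aabbbabbaabbabaabbbaaab'
  #6 SA[6]=32  'ab'
  #7 SA[7]=23  'abaabbbaaab'
  #8 SA[8]=16  'abbaabbabaabbbaaab'
  #9 SA[9]=20  'abbabaabbbaaab'
  #10 SA[10]=3  'abbabbbaaabbbabbaabbabaabbbaaab'
  #11 SA[11]=26  'abbbaaab'
  #12 SA[12]=6  'abbbaaabbbabbaabbabaabbbaaab'
  #13 SA[13]=12  'abbbabbaabbabaabbbaaab'
  #14 SA[14]=33  'b'
  #15 SA[15]=29  'baaab'
  #16 SA[16]=9  'baaabbbabbaabbabaabbbaaab'
  #17 SA[17]=18  'baabbabaabbbaaab'
  #18 SA[18]=24  'baabbbaaab'
  #19 SA[19]=22  'babaabbbaaab'
  #20 SA[20]=15  'babbaabbabaabbbaaab'
  #21 SA[21]=2  'babbabbbaaabbbabbaabbabaabbbaaab'
  #22 SA[22]=5  'babbbaaabbbabbaabbabaabbbaaab'
  #23 SA[23]=28  'bbaaab'
  #24 SA[24]=8  'bbaaabbbabbaabbabaabbbaaab'
  #25 SA[25]=17  'bbaabbabaabbbaaab'
  #26 SA[26]=21  'bbabaabbbaaab'
  #27 SA[27]=14  'bbabbaabbabaabbbaaab'
  #28 SA[28]=1  'bbabbabbbaaabbbabbaabbabaabbbaaab'
  #29 SA[29]=4  'bbabbbaaabbbabbaabbabaabbbaaab'
  #30 SA[30]=27  'bbbaaab'
  #31 SA[31]=7  'bbbaaabbbabbaabbabaabbbaaab'
  #32 SA[32]=13  'bbbabbaabbabaabbbaaab'
  #33 SA[33]=0  'bbbabbabbbaaabbbabbaabbabaabbbaaab'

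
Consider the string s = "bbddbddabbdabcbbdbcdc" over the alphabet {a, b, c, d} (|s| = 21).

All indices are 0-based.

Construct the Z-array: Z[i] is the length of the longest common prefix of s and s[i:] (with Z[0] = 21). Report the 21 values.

Z[0]=21
i=1: outside box; Z[1]=1 extend→box=[1,2)
i=2: outside box; Z[2]=0
i=3: outside box; Z[3]=0
i=4: outside box; Z[4]=1 extend→box=[4,5)
i=5: outside box; Z[5]=0
i=6: outside box; Z[6]=0
i=7: outside box; Z[7]=0
i=8: outside box; Z[8]=3 extend→box=[8,11)
i=9: min(r-i=2, Z[1]=1)=1; Z[9]=1
i=10: min(r-i=1, Z[2]=0)=0; Z[10]=0
i=11: outside box; Z[11]=0
i=12: outside box; Z[12]=1 extend→box=[12,13)
i=13: outside box; Z[13]=0
i=14: outside box; Z[14]=3 extend→box=[14,17)
i=15: min(r-i=2, Z[1]=1)=1; Z[15]=1
i=16: min(r-i=1, Z[2]=0)=0; Z[16]=0
i=17: outside box; Z[17]=1 extend→box=[17,18)
i=18: outside box; Z[18]=0
i=19: outside box; Z[19]=0
i=20: outside box; Z[20]=0

[21, 1, 0, 0, 1, 0, 0, 0, 3, 1, 0, 0, 1, 0, 3, 1, 0, 1, 0, 0, 0]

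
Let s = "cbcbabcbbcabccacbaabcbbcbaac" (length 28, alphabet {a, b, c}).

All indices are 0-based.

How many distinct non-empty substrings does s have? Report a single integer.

rank→(start, suffix):
  0 → (17, 'aabcbbcbaac')
  1 → (25, 'aac')
  2 → (4, 'abcbbcabccacbaabcbbcbaac')
  3 → (18, 'abcbbcbaac')
  4 → (10, 'abccacbaabcbbcbaac')
  5 → (26, 'ac')
  6 → (14, 'acbaabcbbcbaac')
  7 → (16, 'baabcbbcbaac')
  8 → (24, 'baac')
  9 → (3, 'babcbbcabccacbaabcbbcbaac')
  10 → (7, 'bbcabccacbaabcbbcbaac')
  11 → (21, 'bbcbaac')
  12 → (8, 'bcabccacbaabcbbcbaac')
  13 → (22, 'bcbaac')
  14 → (1, 'bcbabcbbcabccacbaabcbbcbaac')
  15 → (5, 'bcbbcabccacbaabcbbcbaac')
  16 → (19, 'bcbbcbaac')
  17 → (11, 'bccacbaabcbbcbaac')
  18 → (27, 'c')
  19 → (9, 'cabccacbaabcbbcbaac')
  20 → (13, 'cacbaabcbbcbaac')
  21 → (15, 'cbaabcbbcbaac')
  22 → (23, 'cbaac')
  23 → (2, 'cbabcbbcabccacbaabcbbcbaac')
  24 → (6, 'cbbcabccacbaabcbbcbaac')
  25 → (20, 'cbbcbaac')
  26 → (0, 'cbcbabcbbcabccacbaabcbbcbaac')
  27 → (12, 'ccacbaabcbbcbaac')

SA = [17, 25, 4, 18, 10, 26, 14, 16, 24, 3, 7, 21, 8, 22, 1, 5, 19, 11, 27, 9, 13, 15, 23, 2, 6, 20, 0, 12]
rank  pair      lcp
   1  s[17:],s[25:]  2  'aa'
   2  s[25:],s[4:]  1  'a'
   3  s[4:],s[18:]  6  'abcbbc'
   4  s[18:],s[10:]  3  'abc'
   5  s[10:],s[26:]  1  'a'
   6  s[26:],s[14:]  2  'ac'
   7  s[14:],s[16:]  0  ''
   8  s[16:],s[24:]  3  'baa'
   9  s[24:],s[3:]  2  'ba'
  10  s[3:],s[7:]  1  'b'
  11  s[7:],s[21:]  3  'bbc'
  12  s[21:],s[8:]  1  'b'
  13  s[8:],s[22:]  2  'bc'
  14  s[22:],s[1:]  4  'bcba'
  15  s[1:],s[5:]  3  'bcb'
  16  s[5:],s[19:]  5  'bcbbc'
  17  s[19:],s[11:]  2  'bc'
  18  s[11:],s[27:]  0  ''
  19  s[27:],s[9:]  1  'c'
  20  s[9:],s[13:]  2  'ca'
  21  s[13:],s[15:]  1  'c'
  22  s[15:],s[23:]  4  'cbaa'
  23  s[23:],s[2:]  3  'cba'
  24  s[2:],s[6:]  2  'cb'
  25  s[6:],s[20:]  4  'cbbc'
  26  s[20:],s[0:]  2  'cb'
  27  s[0:],s[12:]  1  'c'

n(n+1)/2 = 28·29/2 = 406
Σ LCP = 0 + 2 + 1 + 6 + 3 + 1 + 2 + 0 + 3 + 2 + 1 + 3 + 1 + 2 + 4 + 3 + 5 + 2 + 0 + 1 + 2 + 1 + 4 + 3 + 2 + 4 + 2 + 1 = 61
distinct = 406 − 61 = 345

345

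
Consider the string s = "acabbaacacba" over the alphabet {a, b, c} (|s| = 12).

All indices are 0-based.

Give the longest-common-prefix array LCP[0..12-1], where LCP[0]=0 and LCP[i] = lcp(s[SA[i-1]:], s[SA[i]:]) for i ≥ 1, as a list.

[0, 1, 1, 1, 3, 2, 0, 2, 1, 0, 2, 1]

rank | idx | suffix
   0 |  11 | a
   1 |   5 | aacacba
   2 |   2 | abbaacacba
   3 |   0 | acabbaacacba
   4 |   6 | acacba
   5 |   8 | acba
   6 |  10 | ba
   7 |   4 | baacacba
   8 |   3 | bbaacacba
   9 |   1 | cabbaacacba
  10 |   7 | cacba
  11 |   9 | cba

SA = [11, 5, 2, 0, 6, 8, 10, 4, 3, 1, 7, 9]
i: (SA[i-1],SA[i]) lcp shared
  1: (11,5) 1 'a'
  2: (5,2) 1 'a'
  3: (2,0) 1 'a'
  4: (0,6) 3 'aca'
  5: (6,8) 2 'ac'
  6: (8,10) 0 ''
  7: (10,4) 2 'ba'
  8: (4,3) 1 'b'
  9: (3,1) 0 ''
  10: (1,7) 2 'ca'
  11: (7,9) 1 'c'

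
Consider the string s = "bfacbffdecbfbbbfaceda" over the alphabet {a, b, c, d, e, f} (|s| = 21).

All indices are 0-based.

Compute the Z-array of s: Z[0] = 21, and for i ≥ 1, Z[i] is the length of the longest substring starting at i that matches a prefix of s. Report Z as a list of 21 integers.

Z[0]=21
i=1: fresh scan; Z[1]=0
i=2: fresh scan; Z[2]=0
i=3: fresh scan; Z[3]=0
i=4: fresh scan; Z[4]=2 grow→box=[4,6)
i=5: min(r-i=1, Z[1]=0)=0; Z[5]=0
i=6: fresh scan; Z[6]=0
i=7: fresh scan; Z[7]=0
i=8: fresh scan; Z[8]=0
i=9: fresh scan; Z[9]=0
i=10: fresh scan; Z[10]=2 grow→box=[10,12)
i=11: min(r-i=1, Z[1]=0)=0; Z[11]=0
i=12: fresh scan; Z[12]=1 grow→box=[12,13)
i=13: fresh scan; Z[13]=1 grow→box=[13,14)
i=14: fresh scan; Z[14]=4 grow→box=[14,18)
i=15: min(r-i=3, Z[1]=0)=0; Z[15]=0
i=16: min(r-i=2, Z[2]=0)=0; Z[16]=0
i=17: min(r-i=1, Z[3]=0)=0; Z[17]=0
i=18: fresh scan; Z[18]=0
i=19: fresh scan; Z[19]=0
i=20: fresh scan; Z[20]=0

[21, 0, 0, 0, 2, 0, 0, 0, 0, 0, 2, 0, 1, 1, 4, 0, 0, 0, 0, 0, 0]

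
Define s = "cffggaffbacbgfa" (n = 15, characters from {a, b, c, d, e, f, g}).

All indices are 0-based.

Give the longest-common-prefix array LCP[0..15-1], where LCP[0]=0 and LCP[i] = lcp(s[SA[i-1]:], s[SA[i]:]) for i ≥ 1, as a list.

rank | idx | suffix
   0 |  14 | a
   1 |   9 | acbgfa
   2 |   5 | affbacbgfa
   3 |   8 | bacbgfa
   4 |  11 | bgfa
   5 |  10 | cbgfa
   6 |   0 | cffggaffbacbgfa
   7 |  13 | fa
   8 |   7 | fbacbgfa
   9 |   6 | ffbacbgfa
  10 |   1 | ffggaffbacbgfa
  11 |   2 | fggaffbacbgfa
  12 |   4 | gaffbacbgfa
  13 |  12 | gfa
  14 |   3 | ggaffbacbgfa

SA = [14, 9, 5, 8, 11, 10, 0, 13, 7, 6, 1, 2, 4, 12, 3]
[i] adj suffixes → lcp
  [1] 14/9 → 1 ('a')
  [2] 9/5 → 1 ('a')
  [3] 5/8 → 0 ('')
  [4] 8/11 → 1 ('b')
  [5] 11/10 → 0 ('')
  [6] 10/0 → 1 ('c')
  [7] 0/13 → 0 ('')
  [8] 13/7 → 1 ('f')
  [9] 7/6 → 1 ('f')
  [10] 6/1 → 2 ('ff')
  [11] 1/2 → 1 ('f')
  [12] 2/4 → 0 ('')
  [13] 4/12 → 1 ('g')
  [14] 12/3 → 1 ('g')

[0, 1, 1, 0, 1, 0, 1, 0, 1, 1, 2, 1, 0, 1, 1]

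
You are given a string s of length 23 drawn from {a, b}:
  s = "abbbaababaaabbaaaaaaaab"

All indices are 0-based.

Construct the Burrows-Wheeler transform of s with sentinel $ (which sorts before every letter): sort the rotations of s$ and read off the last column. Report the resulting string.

bbaaaaababaabaa$ababaaba

rank  rotation                  last
    0  $abbbaababaaabbaaaaaaaab  b
    1  aaaaaaaab$abbbaababaaabb  b
    2  aaaaaaab$abbbaababaaabba  a
    3  aaaaaab$abbbaababaaabbaa  a
    4  aaaaab$abbbaababaaabbaaa  a
    5  aaaab$abbbaababaaabbaaaa  a
    6  aaab$abbbaababaaabbaaaaa  a
    7  aaabbaaaaaaaab$abbbaabab  b
    8  aab$abbbaababaaabbaaaaaa  a
    9  aababaaabbaaaaaaaab$abbb  b
   10  aabbaaaaaaaab$abbbaababa  a
   11  ab$abbbaababaaabbaaaaaaa  a
   12  abaaabbaaaaaaaab$abbbaab  b
   13  ababaaabbaaaaaaaab$abbba  a
   14  abbaaaaaaaab$abbbaababaa  a
   15  abbbaababaaabbaaaaaaaab$  $
   16  b$abbbaababaaabbaaaaaaaa  a
   17  baaaaaaaab$abbbaababaaab  b
   18  baaabbaaaaaaaab$abbbaaba  a
   19  baababaaabbaaaaaaaab$abb  b
   20  babaaabbaaaaaaaab$abbbaa  a
   21  bbaaaaaaaab$abbbaababaaa  a
   22  bbaababaaabbaaaaaaaab$ab  b
   23  bbbaababaaabbaaaaaaaab$a  a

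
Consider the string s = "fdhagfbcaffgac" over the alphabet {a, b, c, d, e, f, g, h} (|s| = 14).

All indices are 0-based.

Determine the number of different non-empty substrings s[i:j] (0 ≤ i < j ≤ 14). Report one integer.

98

sorted suffixes:
  #0 SA[0]=12  'ac'
  #1 SA[1]=8  'affgac'
  #2 SA[2]=3  'agfbcaffgac'
  #3 SA[3]=6  'bcaffgac'
  #4 SA[4]=13  'c'
  #5 SA[5]=7  'caffgac'
  #6 SA[6]=1  'dhagfbcaffgac'
  #7 SA[7]=5  'fbcaffgac'
  #8 SA[8]=0  'fdhagfbcaffgac'
  #9 SA[9]=9  'ffgac'
  #10 SA[10]=10  'fgac'
  #11 SA[11]=11  'gac'
  #12 SA[12]=4  'gfbcaffgac'
  #13 SA[13]=2  'hagfbcaffgac'

SA = [12, 8, 3, 6, 13, 7, 1, 5, 0, 9, 10, 11, 4, 2]
rank  pair      lcp
   1  s[12:],s[8:]  1  'a'
   2  s[8:],s[3:]  1  'a'
   3  s[3:],s[6:]  0  ''
   4  s[6:],s[13:]  0  ''
   5  s[13:],s[7:]  1  'c'
   6  s[7:],s[1:]  0  ''
   7  s[1:],s[5:]  0  ''
   8  s[5:],s[0:]  1  'f'
   9  s[0:],s[9:]  1  'f'
  10  s[9:],s[10:]  1  'f'
  11  s[10:],s[11:]  0  ''
  12  s[11:],s[4:]  1  'g'
  13  s[4:],s[2:]  0  ''

n(n+1)/2 = 14·15/2 = 105
Σ LCP = 0 + 1 + 1 + 0 + 0 + 1 + 0 + 0 + 1 + 1 + 1 + 0 + 1 + 0 = 7
distinct = 105 − 7 = 98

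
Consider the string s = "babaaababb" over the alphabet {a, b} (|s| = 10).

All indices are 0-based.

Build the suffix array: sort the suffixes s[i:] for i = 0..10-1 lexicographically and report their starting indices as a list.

[3, 4, 1, 5, 7, 9, 2, 0, 6, 8]

rank | idx | suffix
   0 |   3 | aaababb
   1 |   4 | aababb
   2 |   1 | abaaababb
   3 |   5 | ababb
   4 |   7 | abb
   5 |   9 | b
   6 |   2 | baaababb
   7 |   0 | babaaababb
   8 |   6 | babb
   9 |   8 | bb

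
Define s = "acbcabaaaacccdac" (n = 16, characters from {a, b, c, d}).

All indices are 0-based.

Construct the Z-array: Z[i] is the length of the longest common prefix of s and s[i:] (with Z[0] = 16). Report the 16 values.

Z[0]=16
i=1: outside box; Z[1]=0
i=2: outside box; Z[2]=0
i=3: outside box; Z[3]=0
i=4: outside box; Z[4]=1 scan→box=[4,5)
i=5: outside box; Z[5]=0
i=6: outside box; Z[6]=1 scan→box=[6,7)
i=7: outside box; Z[7]=1 scan→box=[7,8)
i=8: outside box; Z[8]=1 scan→box=[8,9)
i=9: outside box; Z[9]=2 scan→box=[9,11)
i=10: min(r-i=1, Z[1]=0)=0; Z[10]=0
i=11: outside box; Z[11]=0
i=12: outside box; Z[12]=0
i=13: outside box; Z[13]=0
i=14: outside box; Z[14]=2 scan→box=[14,16)
i=15: min(r-i=1, Z[1]=0)=0; Z[15]=0

[16, 0, 0, 0, 1, 0, 1, 1, 1, 2, 0, 0, 0, 0, 2, 0]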